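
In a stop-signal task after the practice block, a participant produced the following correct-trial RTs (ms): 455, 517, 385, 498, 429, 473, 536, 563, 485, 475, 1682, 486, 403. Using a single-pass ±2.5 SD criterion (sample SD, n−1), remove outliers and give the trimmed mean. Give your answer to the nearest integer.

475 ms

n = 13, ΣRT = 7387, M = 568.231
Σ(x−M)² = 1373636.31; s = √(1373636.31/12) = 338.334
Cutoffs: 568.231 ± 2.5·338.334 → [-277.6, 1414.1]
Outside: 1682 → excluded.
Retained (n=12): Σ = 5705, mean = 5705/12 = 475.417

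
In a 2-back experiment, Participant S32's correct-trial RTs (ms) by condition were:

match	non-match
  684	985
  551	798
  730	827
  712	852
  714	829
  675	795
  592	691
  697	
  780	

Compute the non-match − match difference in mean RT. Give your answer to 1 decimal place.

143.6 ms

M(match) = 6135/9 = 681.667
M(non-match) = 5777/7 = 825.286
Difference = 825.286 − 681.667 = 143.619 ms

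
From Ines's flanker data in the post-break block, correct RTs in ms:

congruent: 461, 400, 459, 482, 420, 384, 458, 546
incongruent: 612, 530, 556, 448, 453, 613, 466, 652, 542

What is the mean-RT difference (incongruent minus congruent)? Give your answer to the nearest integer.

90 ms

M(congruent) = 3610/8 = 451.250
M(incongruent) = 4872/9 = 541.333
Difference = 541.333 − 451.250 = 90.083 ms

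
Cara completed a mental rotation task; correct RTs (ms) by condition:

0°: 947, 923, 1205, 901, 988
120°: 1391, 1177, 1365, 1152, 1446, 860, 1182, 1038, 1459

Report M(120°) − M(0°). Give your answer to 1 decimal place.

237.2 ms

M(0°) = 4964/5 = 992.800
M(120°) = 11070/9 = 1230.000
Difference = 1230.000 − 992.800 = 237.200 ms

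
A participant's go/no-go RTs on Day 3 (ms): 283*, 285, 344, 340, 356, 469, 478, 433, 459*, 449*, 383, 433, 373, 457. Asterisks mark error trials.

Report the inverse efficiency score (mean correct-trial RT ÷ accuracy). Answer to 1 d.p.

Correct trials (n=11): 285, 344, 340, 356, 469, 478, 433, 383, 433, 373, 457
Mean correct RT = 4351/11 = 395.5455 ms
Proportion correct = 11/14
IES = 395.5455 / (11/14) = 503.421 ms

503.4 ms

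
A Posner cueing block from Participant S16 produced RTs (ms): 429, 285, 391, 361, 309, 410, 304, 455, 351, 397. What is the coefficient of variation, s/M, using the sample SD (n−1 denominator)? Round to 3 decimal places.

n = 10, Σ = 3692, M = 369.2000
Σ(x−M)² = 29213.600; s = √(29213.600/9) = 56.9733
CV = 56.9733 / 369.2000 = 0.15432

0.154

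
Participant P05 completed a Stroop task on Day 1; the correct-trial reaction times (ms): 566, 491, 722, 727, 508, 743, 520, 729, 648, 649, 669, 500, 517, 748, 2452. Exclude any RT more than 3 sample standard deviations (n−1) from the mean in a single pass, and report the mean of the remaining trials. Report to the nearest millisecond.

n = 15, ΣRT = 11189, M = 745.933
Σ(x−M)² = 3254718.93; s = √(3254718.93/14) = 482.162
Cutoffs: 745.933 ± 3·482.162 → [-700.6, 2192.4]
Outside: 2452 → excluded.
Retained (n=14): Σ = 8737, mean = 8737/14 = 624.071

624 ms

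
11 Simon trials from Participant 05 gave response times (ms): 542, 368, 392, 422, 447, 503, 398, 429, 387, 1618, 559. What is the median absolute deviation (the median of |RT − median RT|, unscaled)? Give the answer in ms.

Sorted: 368, 387, 392, 398, 422, 429, 447, 503, 542, 559, 1618 → median = 429
|x − 429|: 113, 61, 37, 7, 18, 74, 31, 0, 42, 1189, 130
Sorted deviations: 0, 7, 18, 31, 37, 42, 61, 74, 113, 130, 1189 → MAD = 42

42 ms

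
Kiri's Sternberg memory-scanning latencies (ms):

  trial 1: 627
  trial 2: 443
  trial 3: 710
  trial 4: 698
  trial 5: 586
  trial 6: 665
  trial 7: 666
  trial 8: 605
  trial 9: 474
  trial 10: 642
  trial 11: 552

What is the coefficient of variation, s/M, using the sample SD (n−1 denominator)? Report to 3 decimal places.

n = 11, Σ = 6668, M = 606.1818
Σ(x−M)² = 75407.636; s = √(75407.636/10) = 86.8376
CV = 86.8376 / 606.1818 = 0.14325

0.143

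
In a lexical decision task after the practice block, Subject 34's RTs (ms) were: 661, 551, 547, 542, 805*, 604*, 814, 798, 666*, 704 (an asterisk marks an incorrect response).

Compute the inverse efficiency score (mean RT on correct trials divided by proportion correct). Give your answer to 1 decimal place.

942.2 ms

Correct trials (n=7): 661, 551, 547, 542, 814, 798, 704
Mean correct RT = 4617/7 = 659.5714 ms
Proportion correct = 7/10
IES = 659.5714 / (7/10) = 942.245 ms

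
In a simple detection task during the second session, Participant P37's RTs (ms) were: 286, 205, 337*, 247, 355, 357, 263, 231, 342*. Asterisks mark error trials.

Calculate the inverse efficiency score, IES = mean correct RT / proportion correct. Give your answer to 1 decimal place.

Correct trials (n=7): 286, 205, 247, 355, 357, 263, 231
Mean correct RT = 1944/7 = 277.7143 ms
Proportion correct = 7/9
IES = 277.7143 / (7/9) = 357.061 ms

357.1 ms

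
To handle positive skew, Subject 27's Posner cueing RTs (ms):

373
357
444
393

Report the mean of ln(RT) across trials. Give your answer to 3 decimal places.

5.967

ln(RT): 5.9216, 5.8777, 6.0958, 5.9738
Σ ln(RT) = 23.8689
Mean = 23.8689/4 = 5.96724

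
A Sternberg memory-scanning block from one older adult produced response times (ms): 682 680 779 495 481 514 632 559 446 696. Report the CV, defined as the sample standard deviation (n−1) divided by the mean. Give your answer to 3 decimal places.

n = 10, Σ = 5964, M = 596.4000
Σ(x−M)² = 113254.400; s = √(113254.400/9) = 112.1776
CV = 112.1776 / 596.4000 = 0.18809

0.188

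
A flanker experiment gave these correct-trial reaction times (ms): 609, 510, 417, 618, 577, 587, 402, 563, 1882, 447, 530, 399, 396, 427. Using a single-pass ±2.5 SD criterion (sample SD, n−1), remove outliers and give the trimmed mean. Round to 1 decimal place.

498.6 ms

n = 14, ΣRT = 8364, M = 597.429
Σ(x−M)² = 1866951.43; s = √(1866951.43/13) = 378.961
Cutoffs: 597.429 ± 2.5·378.961 → [-350.0, 1544.8]
Outside: 1882 → excluded.
Retained (n=13): Σ = 6482, mean = 6482/13 = 498.615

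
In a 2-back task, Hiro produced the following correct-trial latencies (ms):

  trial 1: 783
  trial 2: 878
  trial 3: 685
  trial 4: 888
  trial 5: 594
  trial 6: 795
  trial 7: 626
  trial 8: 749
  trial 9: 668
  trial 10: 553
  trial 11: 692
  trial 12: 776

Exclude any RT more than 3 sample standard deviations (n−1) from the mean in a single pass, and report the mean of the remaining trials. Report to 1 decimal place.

723.9 ms

n = 12, ΣRT = 8687, M = 723.917
Σ(x−M)² = 123888.92; s = √(123888.92/11) = 106.126
Cutoffs: 723.917 ± 3·106.126 → [405.5, 1042.3]
No RTs fall outside the cutoffs; all 12 retained. Mean = 8687/12 = 723.917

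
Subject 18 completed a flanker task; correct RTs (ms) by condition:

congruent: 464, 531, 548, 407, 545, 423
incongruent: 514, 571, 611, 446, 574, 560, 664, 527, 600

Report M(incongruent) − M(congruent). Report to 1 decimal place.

76.7 ms

M(congruent) = 2918/6 = 486.333
M(incongruent) = 5067/9 = 563.000
Difference = 563.000 − 486.333 = 76.667 ms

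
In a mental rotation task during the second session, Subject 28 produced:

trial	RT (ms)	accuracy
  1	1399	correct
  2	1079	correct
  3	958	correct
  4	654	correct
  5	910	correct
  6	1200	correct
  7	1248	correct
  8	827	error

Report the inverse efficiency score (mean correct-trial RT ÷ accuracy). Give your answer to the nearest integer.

1216 ms

Correct trials (n=7): 1399, 1079, 958, 654, 910, 1200, 1248
Mean correct RT = 7448/7 = 1064.0000 ms
Proportion correct = 7/8
IES = 1064.0000 / (7/8) = 1216.000 ms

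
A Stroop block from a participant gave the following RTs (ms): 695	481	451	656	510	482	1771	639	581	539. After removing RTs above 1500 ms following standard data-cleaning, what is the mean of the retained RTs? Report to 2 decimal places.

Excluded: 1771
Retained (n=9): Σ = 5034
Mean = 5034/9 = 559.3333

559.33 ms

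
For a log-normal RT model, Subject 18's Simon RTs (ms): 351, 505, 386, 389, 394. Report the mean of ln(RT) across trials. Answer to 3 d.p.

5.996

ln(RT): 5.8608, 6.2246, 5.9558, 5.9636, 5.9764
Σ ln(RT) = 29.9811
Mean = 29.9811/5 = 5.99622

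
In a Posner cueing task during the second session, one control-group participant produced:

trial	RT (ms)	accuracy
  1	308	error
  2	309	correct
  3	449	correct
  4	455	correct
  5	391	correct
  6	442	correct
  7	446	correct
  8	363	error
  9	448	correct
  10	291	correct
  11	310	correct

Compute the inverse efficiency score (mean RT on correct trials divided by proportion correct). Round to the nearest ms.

Correct trials (n=9): 309, 449, 455, 391, 442, 446, 448, 291, 310
Mean correct RT = 3541/9 = 393.4444 ms
Proportion correct = 9/11
IES = 393.4444 / (9/11) = 480.877 ms

481 ms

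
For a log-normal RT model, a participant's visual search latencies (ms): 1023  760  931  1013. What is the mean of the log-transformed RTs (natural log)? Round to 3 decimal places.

6.830

ln(RT): 6.9305, 6.6333, 6.8363, 6.9207
Σ ln(RT) = 27.3207
Mean = 27.3207/4 = 6.83019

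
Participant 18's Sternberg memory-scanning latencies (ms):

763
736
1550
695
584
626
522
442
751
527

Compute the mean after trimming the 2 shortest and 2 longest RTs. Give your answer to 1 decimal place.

653.2 ms

Sorted: 442, 522, 527, 584, 626, 695, 736, 751, 763, 1550
Drop lowest 2 (442, 522) and highest 2 (763, 1550)
Remaining (n=6): Σ = 3919, mean = 3919/6 = 653.167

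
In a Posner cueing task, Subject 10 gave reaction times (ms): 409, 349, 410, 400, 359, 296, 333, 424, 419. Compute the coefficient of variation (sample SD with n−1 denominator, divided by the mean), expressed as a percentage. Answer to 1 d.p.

n = 9, Σ = 3399, M = 377.6667
Σ(x−M)² = 16216.000; s = √(16216.000/8) = 45.0222
CV = 45.0222 / 377.6667 = 0.11921 = 11.921%

11.9%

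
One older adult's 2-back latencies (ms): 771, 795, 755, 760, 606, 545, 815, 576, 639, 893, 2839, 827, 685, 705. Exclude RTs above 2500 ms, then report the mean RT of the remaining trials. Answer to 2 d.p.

Excluded: 2839
Retained (n=13): Σ = 9372
Mean = 9372/13 = 720.9231

720.92 ms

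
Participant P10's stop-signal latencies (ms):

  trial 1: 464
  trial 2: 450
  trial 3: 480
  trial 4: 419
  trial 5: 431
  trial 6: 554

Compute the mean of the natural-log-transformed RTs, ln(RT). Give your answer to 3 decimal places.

6.141

ln(RT): 6.1399, 6.1092, 6.1738, 6.0379, 6.0661, 6.3172
Σ ln(RT) = 36.8441
Mean = 36.8441/6 = 6.14068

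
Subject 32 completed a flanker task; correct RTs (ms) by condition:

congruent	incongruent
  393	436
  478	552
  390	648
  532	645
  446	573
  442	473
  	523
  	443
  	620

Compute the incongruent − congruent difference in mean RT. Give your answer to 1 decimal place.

M(congruent) = 2681/6 = 446.833
M(incongruent) = 4913/9 = 545.889
Difference = 545.889 − 446.833 = 99.056 ms

99.1 ms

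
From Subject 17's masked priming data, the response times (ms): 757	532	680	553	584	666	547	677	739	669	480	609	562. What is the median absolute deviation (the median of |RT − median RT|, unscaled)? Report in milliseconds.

62 ms

Sorted: 480, 532, 547, 553, 562, 584, 609, 666, 669, 677, 680, 739, 757 → median = 609
|x − 609|: 148, 77, 71, 56, 25, 57, 62, 68, 130, 60, 129, 0, 47
Sorted deviations: 0, 25, 47, 56, 57, 60, 62, 68, 71, 77, 129, 130, 148 → MAD = 62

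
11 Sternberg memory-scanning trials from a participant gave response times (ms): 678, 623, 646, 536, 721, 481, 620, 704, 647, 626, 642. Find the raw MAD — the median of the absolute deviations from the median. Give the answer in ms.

Sorted: 481, 536, 620, 623, 626, 642, 646, 647, 678, 704, 721 → median = 642
|x − 642|: 36, 19, 4, 106, 79, 161, 22, 62, 5, 16, 0
Sorted deviations: 0, 4, 5, 16, 19, 22, 36, 62, 79, 106, 161 → MAD = 22

22 ms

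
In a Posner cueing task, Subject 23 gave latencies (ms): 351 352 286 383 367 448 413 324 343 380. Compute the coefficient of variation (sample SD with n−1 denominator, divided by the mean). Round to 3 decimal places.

0.124

n = 10, Σ = 3647, M = 364.7000
Σ(x−M)² = 18516.100; s = √(18516.100/9) = 45.3580
CV = 45.3580 / 364.7000 = 0.12437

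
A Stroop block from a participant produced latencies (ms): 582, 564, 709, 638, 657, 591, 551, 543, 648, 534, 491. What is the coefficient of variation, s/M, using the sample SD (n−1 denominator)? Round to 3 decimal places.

n = 11, Σ = 6508, M = 591.6364
Σ(x−M)² = 41696.545; s = √(41696.545/10) = 64.5729
CV = 64.5729 / 591.6364 = 0.10914

0.109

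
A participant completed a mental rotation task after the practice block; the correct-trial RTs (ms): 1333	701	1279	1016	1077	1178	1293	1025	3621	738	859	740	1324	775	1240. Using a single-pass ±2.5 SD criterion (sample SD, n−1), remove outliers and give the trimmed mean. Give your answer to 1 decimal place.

n = 15, ΣRT = 18199, M = 1213.267
Σ(x−M)² = 6959200.93; s = √(6959200.93/14) = 705.043
Cutoffs: 1213.267 ± 2.5·705.043 → [-549.3, 2975.9]
Outside: 3621 → excluded.
Retained (n=14): Σ = 14578, mean = 14578/14 = 1041.286

1041.3 ms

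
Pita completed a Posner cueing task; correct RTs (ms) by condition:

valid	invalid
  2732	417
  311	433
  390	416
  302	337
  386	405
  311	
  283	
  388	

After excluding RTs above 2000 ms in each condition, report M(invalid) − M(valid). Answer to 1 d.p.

valid: exclude 2732
M(valid) = 2371/7 = 338.714
M(invalid) = 2008/5 = 401.600
Difference = 401.600 − 338.714 = 62.886 ms

62.9 ms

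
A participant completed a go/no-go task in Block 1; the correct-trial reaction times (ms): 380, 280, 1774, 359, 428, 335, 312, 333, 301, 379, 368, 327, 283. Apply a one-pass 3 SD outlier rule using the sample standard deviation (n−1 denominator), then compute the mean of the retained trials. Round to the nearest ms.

340 ms

n = 13, ΣRT = 5859, M = 450.692
Σ(x−M)² = 1918476.77; s = √(1918476.77/12) = 399.841
Cutoffs: 450.692 ± 3·399.841 → [-748.8, 1650.2]
Outside: 1774 → excluded.
Retained (n=12): Σ = 4085, mean = 4085/12 = 340.417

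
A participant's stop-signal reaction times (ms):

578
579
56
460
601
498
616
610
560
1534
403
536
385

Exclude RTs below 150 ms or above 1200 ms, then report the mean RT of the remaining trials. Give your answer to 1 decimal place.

Excluded: 56, 1534
Retained (n=11): Σ = 5826
Mean = 5826/11 = 529.6364

529.6 ms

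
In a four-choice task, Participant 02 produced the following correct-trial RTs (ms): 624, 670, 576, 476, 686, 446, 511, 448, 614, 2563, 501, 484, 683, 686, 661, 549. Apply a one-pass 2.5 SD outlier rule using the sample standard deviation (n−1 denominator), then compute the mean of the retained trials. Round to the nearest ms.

574 ms

n = 16, ΣRT = 11178, M = 698.625
Σ(x−M)² = 3825363.75; s = √(3825363.75/15) = 504.999
Cutoffs: 698.625 ± 2.5·504.999 → [-563.9, 1961.1]
Outside: 2563 → excluded.
Retained (n=15): Σ = 8615, mean = 8615/15 = 574.333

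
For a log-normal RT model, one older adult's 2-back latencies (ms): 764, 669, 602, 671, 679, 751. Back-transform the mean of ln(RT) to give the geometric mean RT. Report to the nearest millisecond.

ln(RT): 6.6386, 6.5058, 6.4003, 6.5088, 6.5206, 6.6214
Mean ln(RT) = 39.1954/6 = 6.53257
Geometric mean = exp(6.53257) = 687.16 ms

687 ms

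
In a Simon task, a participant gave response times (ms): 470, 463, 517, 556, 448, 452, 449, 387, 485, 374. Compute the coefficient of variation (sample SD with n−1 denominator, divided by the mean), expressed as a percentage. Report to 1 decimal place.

11.7%

n = 10, Σ = 4601, M = 460.1000
Σ(x−M)² = 26252.900; s = √(26252.900/9) = 54.0092
CV = 54.0092 / 460.1000 = 0.11739 = 11.739%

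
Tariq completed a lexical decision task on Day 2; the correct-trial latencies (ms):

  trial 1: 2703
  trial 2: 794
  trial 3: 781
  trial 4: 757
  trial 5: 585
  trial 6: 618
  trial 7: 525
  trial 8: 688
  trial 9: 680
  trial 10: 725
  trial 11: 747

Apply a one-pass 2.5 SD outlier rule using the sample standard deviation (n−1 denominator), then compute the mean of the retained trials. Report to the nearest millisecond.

690 ms

n = 11, ΣRT = 9603, M = 873.000
Σ(x−M)² = 3755388.00; s = √(3755388.00/10) = 612.812
Cutoffs: 873.000 ± 2.5·612.812 → [-659.0, 2405.0]
Outside: 2703 → excluded.
Retained (n=10): Σ = 6900, mean = 6900/10 = 690.000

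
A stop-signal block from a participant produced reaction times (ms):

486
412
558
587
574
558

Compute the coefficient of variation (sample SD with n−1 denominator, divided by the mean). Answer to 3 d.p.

0.127

n = 6, Σ = 3175, M = 529.1667
Σ(x−M)² = 22608.833; s = √(22608.833/5) = 67.2441
CV = 67.2441 / 529.1667 = 0.12708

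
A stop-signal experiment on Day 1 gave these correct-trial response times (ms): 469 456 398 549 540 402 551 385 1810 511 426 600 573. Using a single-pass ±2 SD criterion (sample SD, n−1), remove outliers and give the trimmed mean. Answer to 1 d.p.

n = 13, ΣRT = 7670, M = 590.000
Σ(x−M)² = 1674458.00; s = √(1674458.00/12) = 373.548
Cutoffs: 590.000 ± 2·373.548 → [-157.1, 1337.1]
Outside: 1810 → excluded.
Retained (n=12): Σ = 5860, mean = 5860/12 = 488.333

488.3 ms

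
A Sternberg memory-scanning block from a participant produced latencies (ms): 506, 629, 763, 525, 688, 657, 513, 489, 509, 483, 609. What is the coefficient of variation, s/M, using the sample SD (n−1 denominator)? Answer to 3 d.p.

0.164

n = 11, Σ = 6371, M = 579.1818
Σ(x−M)² = 90037.636; s = √(90037.636/10) = 94.8882
CV = 94.8882 / 579.1818 = 0.16383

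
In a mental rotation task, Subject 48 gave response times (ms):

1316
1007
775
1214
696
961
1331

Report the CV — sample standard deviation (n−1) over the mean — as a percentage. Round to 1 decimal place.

n = 7, Σ = 7300, M = 1042.8571
Σ(x−M)² = 386966.857; s = √(386966.857/6) = 253.9576
CV = 253.9576 / 1042.8571 = 0.24352 = 24.352%

24.4%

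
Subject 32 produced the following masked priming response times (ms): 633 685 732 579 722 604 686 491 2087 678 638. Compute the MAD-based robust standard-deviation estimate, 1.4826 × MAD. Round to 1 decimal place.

Sorted: 491, 579, 604, 633, 638, 678, 685, 686, 722, 732, 2087 → median = 678
|x − 678| sorted: 0, 7, 8, 40, 44, 45, 54, 74, 99, 187, 1409 → MAD = 45
Robust SD ≈ 1.4826 × 45 = 66.717

66.7 ms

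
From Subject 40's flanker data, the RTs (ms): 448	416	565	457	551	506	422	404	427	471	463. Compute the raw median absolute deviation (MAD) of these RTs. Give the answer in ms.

Sorted: 404, 416, 422, 427, 448, 457, 463, 471, 506, 551, 565 → median = 457
|x − 457|: 9, 41, 108, 0, 94, 49, 35, 53, 30, 14, 6
Sorted deviations: 0, 6, 9, 14, 30, 35, 41, 49, 53, 94, 108 → MAD = 35

35 ms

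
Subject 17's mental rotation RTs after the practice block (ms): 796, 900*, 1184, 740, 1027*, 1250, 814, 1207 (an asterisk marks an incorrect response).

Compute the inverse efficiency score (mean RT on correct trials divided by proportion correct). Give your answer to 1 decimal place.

Correct trials (n=6): 796, 1184, 740, 1250, 814, 1207
Mean correct RT = 5991/6 = 998.5000 ms
Proportion correct = 6/8
IES = 998.5000 / (6/8) = 1331.333 ms

1331.3 ms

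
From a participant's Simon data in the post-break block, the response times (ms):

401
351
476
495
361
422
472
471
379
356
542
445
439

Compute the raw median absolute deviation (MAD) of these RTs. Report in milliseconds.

Sorted: 351, 356, 361, 379, 401, 422, 439, 445, 471, 472, 476, 495, 542 → median = 439
|x − 439|: 38, 88, 37, 56, 78, 17, 33, 32, 60, 83, 103, 6, 0
Sorted deviations: 0, 6, 17, 32, 33, 37, 38, 56, 60, 78, 83, 88, 103 → MAD = 38

38 ms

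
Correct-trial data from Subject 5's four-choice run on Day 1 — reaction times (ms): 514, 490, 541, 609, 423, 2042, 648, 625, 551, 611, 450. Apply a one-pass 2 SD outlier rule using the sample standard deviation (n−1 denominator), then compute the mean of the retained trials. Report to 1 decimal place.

n = 11, ΣRT = 7504, M = 682.182
Σ(x−M)² = 2087409.64; s = √(2087409.64/10) = 456.882
Cutoffs: 682.182 ± 2·456.882 → [-231.6, 1595.9]
Outside: 2042 → excluded.
Retained (n=10): Σ = 5462, mean = 5462/10 = 546.200

546.2 ms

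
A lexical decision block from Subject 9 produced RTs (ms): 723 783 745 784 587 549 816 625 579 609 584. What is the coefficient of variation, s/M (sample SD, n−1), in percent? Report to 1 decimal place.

n = 11, Σ = 7384, M = 671.2727
Σ(x−M)² = 98450.182; s = √(98450.182/10) = 99.2221
CV = 99.2221 / 671.2727 = 0.14781 = 14.781%

14.8%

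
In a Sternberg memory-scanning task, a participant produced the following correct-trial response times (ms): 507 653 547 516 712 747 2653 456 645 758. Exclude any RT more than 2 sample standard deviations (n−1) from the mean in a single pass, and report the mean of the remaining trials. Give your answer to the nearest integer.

n = 10, ΣRT = 8194, M = 819.400
Σ(x−M)² = 3836646.40; s = √(3836646.40/9) = 652.912
Cutoffs: 819.400 ± 2·652.912 → [-486.4, 2125.2]
Outside: 2653 → excluded.
Retained (n=9): Σ = 5541, mean = 5541/9 = 615.667

616 ms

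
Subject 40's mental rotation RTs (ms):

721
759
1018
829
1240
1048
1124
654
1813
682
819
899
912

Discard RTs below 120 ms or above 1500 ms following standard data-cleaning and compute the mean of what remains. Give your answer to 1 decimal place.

Excluded: 1813
Retained (n=12): Σ = 10705
Mean = 10705/12 = 892.0833

892.1 ms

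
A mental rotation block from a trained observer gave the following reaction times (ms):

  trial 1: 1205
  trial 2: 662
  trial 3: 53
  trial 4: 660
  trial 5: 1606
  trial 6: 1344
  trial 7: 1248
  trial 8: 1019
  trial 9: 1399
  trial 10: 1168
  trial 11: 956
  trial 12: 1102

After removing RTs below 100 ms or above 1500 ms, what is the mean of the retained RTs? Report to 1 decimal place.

1076.3 ms

Excluded: 53, 1606
Retained (n=10): Σ = 10763
Mean = 10763/10 = 1076.3000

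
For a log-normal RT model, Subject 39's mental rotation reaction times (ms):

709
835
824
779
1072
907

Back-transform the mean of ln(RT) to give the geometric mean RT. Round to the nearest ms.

847 ms

ln(RT): 6.5639, 6.7274, 6.7142, 6.6580, 6.9773, 6.8101
Mean ln(RT) = 40.4509/6 = 6.74182
Geometric mean = exp(6.74182) = 847.10 ms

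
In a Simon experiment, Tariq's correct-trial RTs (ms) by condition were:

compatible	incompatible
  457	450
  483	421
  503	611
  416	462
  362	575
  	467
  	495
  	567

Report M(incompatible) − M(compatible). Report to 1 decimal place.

M(compatible) = 2221/5 = 444.200
M(incompatible) = 4048/8 = 506.000
Difference = 506.000 − 444.200 = 61.800 ms

61.8 ms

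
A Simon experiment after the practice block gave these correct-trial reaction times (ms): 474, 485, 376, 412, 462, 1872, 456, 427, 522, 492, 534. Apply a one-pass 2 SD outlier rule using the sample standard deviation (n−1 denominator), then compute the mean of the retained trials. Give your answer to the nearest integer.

n = 11, ΣRT = 6512, M = 592.000
Σ(x−M)² = 1823714.00; s = √(1823714.00/10) = 427.050
Cutoffs: 592.000 ± 2·427.050 → [-262.1, 1446.1]
Outside: 1872 → excluded.
Retained (n=10): Σ = 4640, mean = 4640/10 = 464.000

464 ms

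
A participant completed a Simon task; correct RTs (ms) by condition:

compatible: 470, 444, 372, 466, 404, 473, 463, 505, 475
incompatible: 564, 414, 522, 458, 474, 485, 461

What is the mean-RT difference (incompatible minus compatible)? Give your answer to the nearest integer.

M(compatible) = 4072/9 = 452.444
M(incompatible) = 3378/7 = 482.571
Difference = 482.571 − 452.444 = 30.127 ms

30 ms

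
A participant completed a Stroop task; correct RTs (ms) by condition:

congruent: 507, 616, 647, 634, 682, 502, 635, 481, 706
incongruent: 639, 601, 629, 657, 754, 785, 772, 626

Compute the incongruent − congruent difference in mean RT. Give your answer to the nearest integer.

M(congruent) = 5410/9 = 601.111
M(incongruent) = 5463/8 = 682.875
Difference = 682.875 − 601.111 = 81.764 ms

82 ms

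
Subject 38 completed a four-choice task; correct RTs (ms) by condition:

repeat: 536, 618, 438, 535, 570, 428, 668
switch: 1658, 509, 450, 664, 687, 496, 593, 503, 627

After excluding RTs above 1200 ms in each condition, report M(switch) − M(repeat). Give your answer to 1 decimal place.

switch: exclude 1658
M(repeat) = 3793/7 = 541.857
M(switch) = 4529/8 = 566.125
Difference = 566.125 − 541.857 = 24.268 ms

24.3 ms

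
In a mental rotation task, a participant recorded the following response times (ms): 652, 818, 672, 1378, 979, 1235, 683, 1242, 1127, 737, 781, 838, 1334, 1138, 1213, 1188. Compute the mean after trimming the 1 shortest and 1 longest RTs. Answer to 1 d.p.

998.9 ms

Sorted: 652, 672, 683, 737, 781, 818, 838, 979, 1127, 1138, 1188, 1213, 1235, 1242, 1334, 1378
Drop lowest 1 (652) and highest 1 (1378)
Remaining (n=14): Σ = 13985, mean = 13985/14 = 998.929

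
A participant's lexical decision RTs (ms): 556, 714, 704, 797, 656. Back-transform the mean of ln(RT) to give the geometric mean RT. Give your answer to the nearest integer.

681 ms

ln(RT): 6.3208, 6.5709, 6.5568, 6.6809, 6.4862
Mean ln(RT) = 32.6154/5 = 6.52309
Geometric mean = exp(6.52309) = 680.68 ms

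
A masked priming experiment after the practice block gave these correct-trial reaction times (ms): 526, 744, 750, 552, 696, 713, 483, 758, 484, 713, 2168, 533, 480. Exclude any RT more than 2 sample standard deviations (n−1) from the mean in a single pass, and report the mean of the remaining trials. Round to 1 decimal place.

619.3 ms

n = 13, ΣRT = 9600, M = 738.462
Σ(x−M)² = 2366161.23; s = √(2366161.23/12) = 444.050
Cutoffs: 738.462 ± 2·444.050 → [-149.6, 1626.6]
Outside: 2168 → excluded.
Retained (n=12): Σ = 7432, mean = 7432/12 = 619.333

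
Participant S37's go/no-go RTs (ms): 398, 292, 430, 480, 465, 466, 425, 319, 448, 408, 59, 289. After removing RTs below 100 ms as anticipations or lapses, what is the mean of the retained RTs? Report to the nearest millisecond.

402 ms

Excluded: 59
Retained (n=11): Σ = 4420
Mean = 4420/11 = 401.8182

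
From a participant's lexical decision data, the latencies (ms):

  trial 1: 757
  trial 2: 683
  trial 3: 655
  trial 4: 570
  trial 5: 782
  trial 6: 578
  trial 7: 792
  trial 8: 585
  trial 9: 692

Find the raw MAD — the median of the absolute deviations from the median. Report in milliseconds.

98 ms

Sorted: 570, 578, 585, 655, 683, 692, 757, 782, 792 → median = 683
|x − 683|: 74, 0, 28, 113, 99, 105, 109, 98, 9
Sorted deviations: 0, 9, 28, 74, 98, 99, 105, 109, 113 → MAD = 98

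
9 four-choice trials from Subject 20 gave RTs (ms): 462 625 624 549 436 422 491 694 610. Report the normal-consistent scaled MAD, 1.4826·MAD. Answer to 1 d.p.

Sorted: 422, 436, 462, 491, 549, 610, 624, 625, 694 → median = 549
|x − 549| sorted: 0, 58, 61, 75, 76, 87, 113, 127, 145 → MAD = 76
Robust SD ≈ 1.4826 × 76 = 112.678

112.7 ms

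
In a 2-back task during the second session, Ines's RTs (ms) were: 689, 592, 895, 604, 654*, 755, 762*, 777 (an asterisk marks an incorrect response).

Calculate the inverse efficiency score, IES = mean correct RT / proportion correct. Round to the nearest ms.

958 ms

Correct trials (n=6): 689, 592, 895, 604, 755, 777
Mean correct RT = 4312/6 = 718.6667 ms
Proportion correct = 6/8
IES = 718.6667 / (6/8) = 958.222 ms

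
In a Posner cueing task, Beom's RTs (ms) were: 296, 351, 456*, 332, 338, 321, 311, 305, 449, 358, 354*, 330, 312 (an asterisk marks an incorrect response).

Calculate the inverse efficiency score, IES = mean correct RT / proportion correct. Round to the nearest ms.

398 ms

Correct trials (n=11): 296, 351, 332, 338, 321, 311, 305, 449, 358, 330, 312
Mean correct RT = 3703/11 = 336.6364 ms
Proportion correct = 11/13
IES = 336.6364 / (11/13) = 397.843 ms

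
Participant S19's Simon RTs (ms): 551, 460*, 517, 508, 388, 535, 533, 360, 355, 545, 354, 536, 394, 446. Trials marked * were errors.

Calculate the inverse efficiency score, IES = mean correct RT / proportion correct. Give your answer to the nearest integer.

Correct trials (n=13): 551, 517, 508, 388, 535, 533, 360, 355, 545, 354, 536, 394, 446
Mean correct RT = 6022/13 = 463.2308 ms
Proportion correct = 13/14
IES = 463.2308 / (13/14) = 498.864 ms

499 ms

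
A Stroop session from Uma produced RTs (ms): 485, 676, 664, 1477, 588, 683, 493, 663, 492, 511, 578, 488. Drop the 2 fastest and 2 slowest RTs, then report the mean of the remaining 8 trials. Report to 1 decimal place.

583.1 ms

Sorted: 485, 488, 492, 493, 511, 578, 588, 663, 664, 676, 683, 1477
Drop lowest 2 (485, 488) and highest 2 (683, 1477)
Remaining (n=8): Σ = 4665, mean = 4665/8 = 583.125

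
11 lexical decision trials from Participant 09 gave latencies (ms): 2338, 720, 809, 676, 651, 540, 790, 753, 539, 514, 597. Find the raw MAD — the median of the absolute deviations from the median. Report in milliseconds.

Sorted: 514, 539, 540, 597, 651, 676, 720, 753, 790, 809, 2338 → median = 676
|x − 676|: 1662, 44, 133, 0, 25, 136, 114, 77, 137, 162, 79
Sorted deviations: 0, 25, 44, 77, 79, 114, 133, 136, 137, 162, 1662 → MAD = 114

114 ms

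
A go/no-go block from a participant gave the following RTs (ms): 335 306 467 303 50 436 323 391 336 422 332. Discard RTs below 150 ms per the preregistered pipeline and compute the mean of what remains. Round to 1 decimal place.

365.1 ms

Excluded: 50
Retained (n=10): Σ = 3651
Mean = 3651/10 = 365.1000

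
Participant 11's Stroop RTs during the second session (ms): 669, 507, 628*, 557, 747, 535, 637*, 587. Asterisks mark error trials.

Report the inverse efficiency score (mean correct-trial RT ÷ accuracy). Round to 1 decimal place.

800.4 ms

Correct trials (n=6): 669, 507, 557, 747, 535, 587
Mean correct RT = 3602/6 = 600.3333 ms
Proportion correct = 6/8
IES = 600.3333 / (6/8) = 800.444 ms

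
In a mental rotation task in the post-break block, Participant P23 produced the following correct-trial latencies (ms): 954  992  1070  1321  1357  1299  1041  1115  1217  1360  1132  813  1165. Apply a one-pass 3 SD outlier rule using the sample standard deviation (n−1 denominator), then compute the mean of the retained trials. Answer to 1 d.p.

1141.2 ms

n = 13, ΣRT = 14836, M = 1141.231
Σ(x−M)² = 338884.31; s = √(338884.31/12) = 168.049
Cutoffs: 1141.231 ± 3·168.049 → [637.1, 1645.4]
No RTs fall outside the cutoffs; all 13 retained. Mean = 14836/13 = 1141.231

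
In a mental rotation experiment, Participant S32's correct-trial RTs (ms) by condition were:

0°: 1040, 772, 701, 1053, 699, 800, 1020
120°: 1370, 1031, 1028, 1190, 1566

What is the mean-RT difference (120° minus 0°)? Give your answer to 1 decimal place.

367.7 ms

M(0°) = 6085/7 = 869.286
M(120°) = 6185/5 = 1237.000
Difference = 1237.000 − 869.286 = 367.714 ms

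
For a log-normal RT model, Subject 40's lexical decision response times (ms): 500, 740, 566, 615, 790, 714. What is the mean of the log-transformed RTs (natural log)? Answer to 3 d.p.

ln(RT): 6.2146, 6.6067, 6.3386, 6.4216, 6.6720, 6.5709
Σ ln(RT) = 38.8244
Mean = 38.8244/6 = 6.47073

6.471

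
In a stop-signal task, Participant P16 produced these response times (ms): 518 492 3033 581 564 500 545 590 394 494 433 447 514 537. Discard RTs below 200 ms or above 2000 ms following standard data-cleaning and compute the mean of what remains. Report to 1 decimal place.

Excluded: 3033
Retained (n=13): Σ = 6609
Mean = 6609/13 = 508.3846

508.4 ms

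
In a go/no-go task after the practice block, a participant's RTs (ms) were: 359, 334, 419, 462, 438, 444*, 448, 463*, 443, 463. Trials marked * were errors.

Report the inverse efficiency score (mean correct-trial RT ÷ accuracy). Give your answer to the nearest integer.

Correct trials (n=8): 359, 334, 419, 462, 438, 448, 443, 463
Mean correct RT = 3366/8 = 420.7500 ms
Proportion correct = 8/10
IES = 420.7500 / (8/10) = 525.938 ms

526 ms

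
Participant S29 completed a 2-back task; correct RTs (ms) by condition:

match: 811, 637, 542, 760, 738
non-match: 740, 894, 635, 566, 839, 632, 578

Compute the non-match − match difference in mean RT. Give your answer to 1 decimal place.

0.1 ms

M(match) = 3488/5 = 697.600
M(non-match) = 4884/7 = 697.714
Difference = 697.714 − 697.600 = 0.114 ms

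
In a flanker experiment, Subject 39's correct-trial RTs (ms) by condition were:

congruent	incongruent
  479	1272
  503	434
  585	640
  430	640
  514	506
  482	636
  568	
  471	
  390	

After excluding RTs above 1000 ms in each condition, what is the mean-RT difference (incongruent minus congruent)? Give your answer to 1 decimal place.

incongruent: exclude 1272
M(congruent) = 4422/9 = 491.333
M(incongruent) = 2856/5 = 571.200
Difference = 571.200 − 491.333 = 79.867 ms

79.9 ms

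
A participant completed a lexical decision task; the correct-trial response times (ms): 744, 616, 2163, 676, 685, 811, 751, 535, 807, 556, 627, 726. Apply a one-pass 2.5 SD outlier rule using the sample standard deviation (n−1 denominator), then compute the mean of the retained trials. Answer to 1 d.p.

n = 12, ΣRT = 9697, M = 808.083
Σ(x−M)² = 2090314.92; s = √(2090314.92/11) = 435.923
Cutoffs: 808.083 ± 2.5·435.923 → [-281.7, 1897.9]
Outside: 2163 → excluded.
Retained (n=11): Σ = 7534, mean = 7534/11 = 684.909

684.9 ms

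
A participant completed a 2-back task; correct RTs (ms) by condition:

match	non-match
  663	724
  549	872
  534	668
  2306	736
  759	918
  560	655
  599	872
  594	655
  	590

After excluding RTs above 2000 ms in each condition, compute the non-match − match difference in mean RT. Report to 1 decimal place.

135.0 ms

match: exclude 2306
M(match) = 4258/7 = 608.286
M(non-match) = 6690/9 = 743.333
Difference = 743.333 − 608.286 = 135.048 ms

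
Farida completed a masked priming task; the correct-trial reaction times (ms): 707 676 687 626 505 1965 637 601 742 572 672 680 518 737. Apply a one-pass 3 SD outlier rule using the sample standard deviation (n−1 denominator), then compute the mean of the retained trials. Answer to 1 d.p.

643.1 ms

n = 14, ΣRT = 10325, M = 737.500
Σ(x−M)² = 1692427.50; s = √(1692427.50/13) = 360.814
Cutoffs: 737.500 ± 3·360.814 → [-344.9, 1819.9]
Outside: 1965 → excluded.
Retained (n=13): Σ = 8360, mean = 8360/13 = 643.077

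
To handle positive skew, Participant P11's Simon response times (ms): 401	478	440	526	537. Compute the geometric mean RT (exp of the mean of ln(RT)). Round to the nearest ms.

ln(RT): 5.9940, 6.1696, 6.0868, 6.2653, 6.2860
Mean ln(RT) = 30.8016/5 = 6.16033
Geometric mean = exp(6.16033) = 473.58 ms

474 ms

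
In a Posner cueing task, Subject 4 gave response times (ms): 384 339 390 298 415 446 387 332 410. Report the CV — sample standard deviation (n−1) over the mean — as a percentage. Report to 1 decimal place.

n = 9, Σ = 3401, M = 377.8889
Σ(x−M)² = 17314.889; s = √(17314.889/8) = 46.5227
CV = 46.5227 / 377.8889 = 0.12311 = 12.311%

12.3%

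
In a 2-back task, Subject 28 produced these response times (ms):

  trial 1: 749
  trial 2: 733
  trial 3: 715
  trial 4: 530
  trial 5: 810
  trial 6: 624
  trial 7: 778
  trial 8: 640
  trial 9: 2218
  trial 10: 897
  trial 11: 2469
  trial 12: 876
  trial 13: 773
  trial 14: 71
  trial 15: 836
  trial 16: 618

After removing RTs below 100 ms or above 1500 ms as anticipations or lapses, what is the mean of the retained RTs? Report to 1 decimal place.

Excluded: 71, 2218, 2469
Retained (n=13): Σ = 9579
Mean = 9579/13 = 736.8462

736.8 ms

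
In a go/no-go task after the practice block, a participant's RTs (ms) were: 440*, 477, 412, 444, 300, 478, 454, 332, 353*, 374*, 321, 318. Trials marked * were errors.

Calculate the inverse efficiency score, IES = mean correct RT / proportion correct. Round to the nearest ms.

524 ms

Correct trials (n=9): 477, 412, 444, 300, 478, 454, 332, 321, 318
Mean correct RT = 3536/9 = 392.8889 ms
Proportion correct = 9/12
IES = 392.8889 / (9/12) = 523.852 ms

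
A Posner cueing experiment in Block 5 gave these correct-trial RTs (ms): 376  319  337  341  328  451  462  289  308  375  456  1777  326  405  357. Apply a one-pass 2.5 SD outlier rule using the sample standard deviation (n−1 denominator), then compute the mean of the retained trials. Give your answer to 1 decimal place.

366.4 ms

n = 15, ΣRT = 6907, M = 460.467
Σ(x−M)² = 1899397.73; s = √(1899397.73/14) = 368.336
Cutoffs: 460.467 ± 2.5·368.336 → [-460.4, 1381.3]
Outside: 1777 → excluded.
Retained (n=14): Σ = 5130, mean = 5130/14 = 366.429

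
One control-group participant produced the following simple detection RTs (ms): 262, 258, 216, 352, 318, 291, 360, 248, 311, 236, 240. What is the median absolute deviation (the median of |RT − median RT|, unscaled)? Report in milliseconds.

Sorted: 216, 236, 240, 248, 258, 262, 291, 311, 318, 352, 360 → median = 262
|x − 262|: 0, 4, 46, 90, 56, 29, 98, 14, 49, 26, 22
Sorted deviations: 0, 4, 14, 22, 26, 29, 46, 49, 56, 90, 98 → MAD = 29

29 ms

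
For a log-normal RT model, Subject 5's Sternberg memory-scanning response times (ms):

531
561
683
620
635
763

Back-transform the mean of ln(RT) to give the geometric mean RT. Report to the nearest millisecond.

ln(RT): 6.2748, 6.3297, 6.5265, 6.4297, 6.4536, 6.6373
Mean ln(RT) = 38.6516/6 = 6.44193
Geometric mean = exp(6.44193) = 627.62 ms

628 ms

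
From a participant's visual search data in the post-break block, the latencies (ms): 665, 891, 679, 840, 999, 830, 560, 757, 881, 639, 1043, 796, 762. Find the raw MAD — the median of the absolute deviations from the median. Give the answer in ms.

Sorted: 560, 639, 665, 679, 757, 762, 796, 830, 840, 881, 891, 999, 1043 → median = 796
|x − 796|: 131, 95, 117, 44, 203, 34, 236, 39, 85, 157, 247, 0, 34
Sorted deviations: 0, 34, 34, 39, 44, 85, 95, 117, 131, 157, 203, 236, 247 → MAD = 95

95 ms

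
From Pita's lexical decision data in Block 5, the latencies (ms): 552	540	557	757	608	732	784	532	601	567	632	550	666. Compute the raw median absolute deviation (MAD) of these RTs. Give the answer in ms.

Sorted: 532, 540, 550, 552, 557, 567, 601, 608, 632, 666, 732, 757, 784 → median = 601
|x − 601|: 49, 61, 44, 156, 7, 131, 183, 69, 0, 34, 31, 51, 65
Sorted deviations: 0, 7, 31, 34, 44, 49, 51, 61, 65, 69, 131, 156, 183 → MAD = 51

51 ms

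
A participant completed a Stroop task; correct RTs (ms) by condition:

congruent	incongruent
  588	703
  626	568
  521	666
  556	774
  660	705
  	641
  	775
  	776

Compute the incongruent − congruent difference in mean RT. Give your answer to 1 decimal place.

M(congruent) = 2951/5 = 590.200
M(incongruent) = 5608/8 = 701.000
Difference = 701.000 − 590.200 = 110.800 ms

110.8 ms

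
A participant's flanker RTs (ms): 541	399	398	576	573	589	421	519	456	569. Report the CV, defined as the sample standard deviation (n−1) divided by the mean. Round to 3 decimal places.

0.154

n = 10, Σ = 5041, M = 504.1000
Σ(x−M)² = 54442.900; s = √(54442.900/9) = 77.7767
CV = 77.7767 / 504.1000 = 0.15429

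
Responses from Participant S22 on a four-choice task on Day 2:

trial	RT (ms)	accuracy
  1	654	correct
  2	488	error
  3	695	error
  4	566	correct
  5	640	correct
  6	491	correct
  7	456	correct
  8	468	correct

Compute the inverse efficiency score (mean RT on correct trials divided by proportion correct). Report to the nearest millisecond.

728 ms

Correct trials (n=6): 654, 566, 640, 491, 456, 468
Mean correct RT = 3275/6 = 545.8333 ms
Proportion correct = 6/8
IES = 545.8333 / (6/8) = 727.778 ms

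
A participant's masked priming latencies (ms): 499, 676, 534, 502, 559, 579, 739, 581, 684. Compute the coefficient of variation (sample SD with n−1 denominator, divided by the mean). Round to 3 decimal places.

0.144

n = 9, Σ = 5353, M = 594.7778
Σ(x−M)² = 58551.556; s = √(58551.556/8) = 85.5508
CV = 85.5508 / 594.7778 = 0.14384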